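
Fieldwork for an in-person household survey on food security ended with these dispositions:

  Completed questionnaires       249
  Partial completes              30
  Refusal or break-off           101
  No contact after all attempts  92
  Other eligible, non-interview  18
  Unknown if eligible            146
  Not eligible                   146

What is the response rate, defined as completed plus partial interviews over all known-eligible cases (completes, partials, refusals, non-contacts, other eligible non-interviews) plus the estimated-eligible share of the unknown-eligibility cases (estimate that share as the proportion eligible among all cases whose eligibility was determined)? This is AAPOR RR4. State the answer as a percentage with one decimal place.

Num → 249 + 30 = 279
Known eligible → 249 + 30 + 101 + 92 + 18 = 490
e = 490 / (490 + 146) = 490 / 636 = 0.7704
Eligible share of unknowns → 0.7704 × 146 = 112.48
Denom → 490 + 112.48 = 602.48
RR4 = 279 / 602.48 = 0.4631

46.3%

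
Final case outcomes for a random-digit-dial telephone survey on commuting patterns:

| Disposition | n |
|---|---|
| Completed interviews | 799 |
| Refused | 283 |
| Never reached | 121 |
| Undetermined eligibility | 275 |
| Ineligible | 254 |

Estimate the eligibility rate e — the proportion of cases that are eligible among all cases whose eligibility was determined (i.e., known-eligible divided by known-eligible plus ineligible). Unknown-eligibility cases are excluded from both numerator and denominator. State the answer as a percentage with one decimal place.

82.6%

Determined eligible → 799 + 283 + 121 = 1203
e = 1203 / (1203 + 254) = 1203 / 1457 = 0.8257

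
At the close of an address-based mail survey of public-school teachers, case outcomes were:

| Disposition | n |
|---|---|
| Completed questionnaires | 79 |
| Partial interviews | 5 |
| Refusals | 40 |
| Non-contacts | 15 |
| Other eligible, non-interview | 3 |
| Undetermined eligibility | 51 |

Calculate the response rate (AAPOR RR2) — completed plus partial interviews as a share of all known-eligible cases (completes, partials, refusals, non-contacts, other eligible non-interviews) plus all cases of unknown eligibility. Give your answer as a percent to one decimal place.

43.5%

Num = 79 + 5 = 84
Base = 79 + 5 + 40 + 15 + 3 + 51 = 193
RR2 = 84 / 193 = 0.4352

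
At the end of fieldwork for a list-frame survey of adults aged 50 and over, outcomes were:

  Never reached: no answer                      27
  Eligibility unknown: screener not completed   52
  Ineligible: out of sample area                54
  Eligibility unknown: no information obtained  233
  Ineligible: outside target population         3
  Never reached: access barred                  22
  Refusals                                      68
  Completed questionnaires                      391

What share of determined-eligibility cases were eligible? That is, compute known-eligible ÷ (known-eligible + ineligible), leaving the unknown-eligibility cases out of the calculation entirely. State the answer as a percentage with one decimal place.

Non-contacts = 27 + 22 = 49
Unknown eligibility = 52 + 233 = 285
Screened out, ineligible = 3 + 54 = 57
Known eligible: 391 + 68 + 49 = 508
e = 508 / (508 + 57) = 508 / 565 = 0.8991

89.9%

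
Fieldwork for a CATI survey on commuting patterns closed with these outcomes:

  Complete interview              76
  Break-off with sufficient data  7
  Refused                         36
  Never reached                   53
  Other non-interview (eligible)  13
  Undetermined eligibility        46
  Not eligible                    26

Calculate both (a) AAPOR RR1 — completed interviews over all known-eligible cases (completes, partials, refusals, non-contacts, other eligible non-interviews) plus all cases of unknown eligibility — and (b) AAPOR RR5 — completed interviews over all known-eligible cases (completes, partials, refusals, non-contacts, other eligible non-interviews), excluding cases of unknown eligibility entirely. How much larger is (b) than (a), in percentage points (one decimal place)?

Top → 76
Base → 76 + 7 + 36 + 53 + 13 + 46 = 231
RR1 = 76 / 231 = 0.3290
Base → 76 + 7 + 36 + 53 + 13 = 185
RR5 = 76 / 185 = 0.4108
Difference = 41.08 − 32.90 = 8.18 percentage points

8.2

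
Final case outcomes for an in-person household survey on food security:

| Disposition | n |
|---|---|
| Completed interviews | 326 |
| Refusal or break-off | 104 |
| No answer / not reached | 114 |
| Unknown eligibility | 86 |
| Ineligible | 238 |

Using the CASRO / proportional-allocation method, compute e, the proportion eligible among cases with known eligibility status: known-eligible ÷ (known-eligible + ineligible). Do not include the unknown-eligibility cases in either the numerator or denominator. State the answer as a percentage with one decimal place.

Known eligible → 326 + 104 + 114 = 544
e = 544 / (544 + 238) = 544 / 782 = 0.6957

69.6%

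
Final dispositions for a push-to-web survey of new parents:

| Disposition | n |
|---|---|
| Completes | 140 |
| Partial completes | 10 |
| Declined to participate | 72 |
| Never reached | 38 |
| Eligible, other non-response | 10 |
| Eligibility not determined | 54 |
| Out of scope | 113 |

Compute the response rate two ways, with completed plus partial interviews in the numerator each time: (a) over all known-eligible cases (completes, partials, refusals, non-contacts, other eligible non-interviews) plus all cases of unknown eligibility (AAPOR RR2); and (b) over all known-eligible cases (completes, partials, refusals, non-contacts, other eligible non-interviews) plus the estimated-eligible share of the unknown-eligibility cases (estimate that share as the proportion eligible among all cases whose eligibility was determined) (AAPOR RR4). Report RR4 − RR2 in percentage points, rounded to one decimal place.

Numerator: 140 + 10 = 150
Base: 140 + 10 + 72 + 38 + 10 + 54 = 324
RR2 = 150 / 324 = 0.4630
Eligible (known): 140 + 10 + 72 + 38 + 10 = 270
e = 270 / (270 + 113) = 270 / 383 = 0.7050
Eligible share of unknowns: 0.7050 × 54 = 38.07
Base: 270 + 38.07 = 308.07
RR4 = 150 / 308.07 = 0.4869
Difference = 48.69 − 46.30 = 2.39 percentage points

2.4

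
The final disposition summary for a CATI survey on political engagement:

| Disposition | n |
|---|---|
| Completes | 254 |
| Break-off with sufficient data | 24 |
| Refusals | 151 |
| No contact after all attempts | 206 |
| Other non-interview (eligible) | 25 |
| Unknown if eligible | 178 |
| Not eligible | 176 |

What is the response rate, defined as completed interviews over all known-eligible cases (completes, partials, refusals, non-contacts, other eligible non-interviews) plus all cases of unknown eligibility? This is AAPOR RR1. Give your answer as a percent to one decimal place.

30.3%

Top: 254
Base: 254 + 24 + 151 + 206 + 25 + 178 = 838
RR1 = 254 / 838 = 0.3031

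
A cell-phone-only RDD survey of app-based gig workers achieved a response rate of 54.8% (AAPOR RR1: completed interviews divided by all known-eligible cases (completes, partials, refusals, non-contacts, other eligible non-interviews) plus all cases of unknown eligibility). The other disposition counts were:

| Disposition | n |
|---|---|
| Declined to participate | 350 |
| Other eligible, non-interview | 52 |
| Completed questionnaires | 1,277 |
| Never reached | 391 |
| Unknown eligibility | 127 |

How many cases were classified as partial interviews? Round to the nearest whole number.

133

RR1 = 1277 / D = 0.548
D = 1277 / 0.548 = 2330.3
Rest of base = 2197
partial interviews = 2330.3 − 2197 ≈ 133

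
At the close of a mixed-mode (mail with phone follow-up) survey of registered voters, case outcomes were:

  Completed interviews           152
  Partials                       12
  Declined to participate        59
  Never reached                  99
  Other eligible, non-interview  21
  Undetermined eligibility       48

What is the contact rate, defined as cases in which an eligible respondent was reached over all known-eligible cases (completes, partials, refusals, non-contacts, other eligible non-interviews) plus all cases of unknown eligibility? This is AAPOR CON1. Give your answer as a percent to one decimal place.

Top → 152 + 12 + 59 + 21 = 244
Denom → 152 + 12 + 59 + 99 + 21 + 48 = 391
CON1 = 244 / 391 = 0.6240

62.4%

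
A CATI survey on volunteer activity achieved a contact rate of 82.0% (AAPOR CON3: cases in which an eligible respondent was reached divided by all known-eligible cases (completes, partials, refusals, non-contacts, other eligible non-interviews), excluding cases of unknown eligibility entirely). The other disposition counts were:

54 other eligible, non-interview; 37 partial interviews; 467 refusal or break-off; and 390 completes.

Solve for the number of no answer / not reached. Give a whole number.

Num → 390 + 37 + 467 + 54 = 948
CON3 = 948 / D = 0.820
D = 948 / 0.820 = 1156.1
Remaining denominator categories sum to 948
no answer / not reached = 1156.1 − 948 ≈ 208

208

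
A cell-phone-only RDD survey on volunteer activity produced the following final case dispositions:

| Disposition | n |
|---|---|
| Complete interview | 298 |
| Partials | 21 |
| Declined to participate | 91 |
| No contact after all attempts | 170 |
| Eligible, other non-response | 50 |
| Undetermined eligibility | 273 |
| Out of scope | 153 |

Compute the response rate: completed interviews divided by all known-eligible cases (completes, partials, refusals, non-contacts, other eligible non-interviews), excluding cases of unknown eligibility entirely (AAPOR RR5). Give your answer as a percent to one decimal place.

47.3%

Top → 298
Base → 298 + 21 + 91 + 170 + 50 = 630
RR5 = 298 / 630 = 0.4730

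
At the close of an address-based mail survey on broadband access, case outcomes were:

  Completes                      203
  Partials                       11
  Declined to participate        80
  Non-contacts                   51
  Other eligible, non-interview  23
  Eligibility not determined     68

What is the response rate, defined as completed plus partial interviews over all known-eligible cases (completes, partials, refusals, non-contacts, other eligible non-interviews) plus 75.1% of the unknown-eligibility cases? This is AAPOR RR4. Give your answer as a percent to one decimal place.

Numerator → 203 + 11 = 214
Eligible (known) → 203 + 11 + 80 + 51 + 23 = 368
e × U → 0.7510 × 68 = 51.07
Base → 368 + 51.07 = 419.07
RR4 = 214 / 419.07 = 0.5107

51.1%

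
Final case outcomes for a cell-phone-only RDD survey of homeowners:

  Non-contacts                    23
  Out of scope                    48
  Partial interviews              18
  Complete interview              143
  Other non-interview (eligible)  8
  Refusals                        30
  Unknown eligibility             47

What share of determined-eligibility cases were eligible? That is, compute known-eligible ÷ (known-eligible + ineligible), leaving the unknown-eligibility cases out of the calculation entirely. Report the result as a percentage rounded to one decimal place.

82.2%

Known eligible → 143 + 18 + 30 + 23 + 8 = 222
e = 222 / (222 + 48) = 222 / 270 = 0.8222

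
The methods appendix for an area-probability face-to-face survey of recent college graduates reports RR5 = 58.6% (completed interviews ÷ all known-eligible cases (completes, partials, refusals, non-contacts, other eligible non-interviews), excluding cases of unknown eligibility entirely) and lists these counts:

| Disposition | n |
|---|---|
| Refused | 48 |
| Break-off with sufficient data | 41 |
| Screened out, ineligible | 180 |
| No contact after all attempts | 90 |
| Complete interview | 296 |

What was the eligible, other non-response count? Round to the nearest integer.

RR5 = 296 / D = 0.586
D = 296 / 0.586 = 505.1
Rest of base = 475
eligible, other non-response = 505.1 − 475 ≈ 30

30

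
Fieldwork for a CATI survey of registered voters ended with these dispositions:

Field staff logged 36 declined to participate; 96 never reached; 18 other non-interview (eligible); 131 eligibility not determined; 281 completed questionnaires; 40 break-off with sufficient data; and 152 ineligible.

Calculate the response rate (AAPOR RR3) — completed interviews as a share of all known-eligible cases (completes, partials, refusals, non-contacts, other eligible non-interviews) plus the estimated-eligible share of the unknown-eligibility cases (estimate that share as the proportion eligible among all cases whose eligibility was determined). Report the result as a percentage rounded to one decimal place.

Num = 281
Known eligible = 281 + 40 + 36 + 96 + 18 = 471
e = 471 / (471 + 152) = 471 / 623 = 0.7560
e × U = 0.7560 × 131 = 99.04
Denom = 471 + 99.04 = 570.04
RR3 = 281 / 570.04 = 0.4929

49.3%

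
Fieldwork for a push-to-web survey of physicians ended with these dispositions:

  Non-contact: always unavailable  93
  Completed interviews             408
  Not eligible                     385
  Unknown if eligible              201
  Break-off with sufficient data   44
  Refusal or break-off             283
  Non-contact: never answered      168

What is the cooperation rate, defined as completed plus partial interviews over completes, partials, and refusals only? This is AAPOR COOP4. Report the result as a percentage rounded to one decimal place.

Never reached = 168 + 93 = 261
Numerator: 408 + 44 = 452
Base: 408 + 44 + 283 = 735
COOP4 = 452 / 735 = 0.6150

61.5%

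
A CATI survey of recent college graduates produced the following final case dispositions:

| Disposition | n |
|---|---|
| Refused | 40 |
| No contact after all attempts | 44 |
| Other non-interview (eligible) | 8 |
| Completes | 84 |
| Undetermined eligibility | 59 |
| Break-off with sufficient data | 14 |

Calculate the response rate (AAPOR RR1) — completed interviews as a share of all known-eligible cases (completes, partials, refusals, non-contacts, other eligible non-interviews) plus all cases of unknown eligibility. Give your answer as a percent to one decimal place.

33.7%

Numerator: 84
Denominator: 84 + 14 + 40 + 44 + 8 + 59 = 249
RR1 = 84 / 249 = 0.3373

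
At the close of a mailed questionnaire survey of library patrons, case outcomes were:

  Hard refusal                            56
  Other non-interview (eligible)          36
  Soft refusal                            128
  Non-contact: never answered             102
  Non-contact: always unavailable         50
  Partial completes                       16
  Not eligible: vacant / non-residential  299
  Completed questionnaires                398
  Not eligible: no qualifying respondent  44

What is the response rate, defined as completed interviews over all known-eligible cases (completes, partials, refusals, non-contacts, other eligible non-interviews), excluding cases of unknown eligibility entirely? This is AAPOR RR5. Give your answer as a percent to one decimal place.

Refused = 56 + 128 = 184
Non-contacts = 102 + 50 = 152
Screened out, ineligible = 44 + 299 = 343
Num → 398
Denom → 398 + 16 + 184 + 152 + 36 = 786
RR5 = 398 / 786 = 0.5064

50.6%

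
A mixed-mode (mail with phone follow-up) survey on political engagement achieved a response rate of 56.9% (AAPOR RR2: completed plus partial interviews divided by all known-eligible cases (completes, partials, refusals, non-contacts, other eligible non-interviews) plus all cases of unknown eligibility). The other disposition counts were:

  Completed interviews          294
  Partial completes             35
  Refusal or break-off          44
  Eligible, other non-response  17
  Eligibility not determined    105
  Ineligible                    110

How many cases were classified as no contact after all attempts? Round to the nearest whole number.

83

Num = 294 + 35 = 329
RR2 = 329 / D = 0.569
D = 329 / 0.569 = 578.2
Remaining denominator categories sum to 495
no contact after all attempts = 578.2 − 495 ≈ 83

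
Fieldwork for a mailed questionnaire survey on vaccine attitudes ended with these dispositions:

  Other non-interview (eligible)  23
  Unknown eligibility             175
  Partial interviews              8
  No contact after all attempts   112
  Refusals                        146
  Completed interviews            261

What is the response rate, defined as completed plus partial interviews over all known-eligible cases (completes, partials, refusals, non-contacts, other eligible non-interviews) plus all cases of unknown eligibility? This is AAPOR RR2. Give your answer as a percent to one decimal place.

Numerator: 261 + 8 = 269
Base: 261 + 8 + 146 + 112 + 23 + 175 = 725
RR2 = 269 / 725 = 0.3710

37.1%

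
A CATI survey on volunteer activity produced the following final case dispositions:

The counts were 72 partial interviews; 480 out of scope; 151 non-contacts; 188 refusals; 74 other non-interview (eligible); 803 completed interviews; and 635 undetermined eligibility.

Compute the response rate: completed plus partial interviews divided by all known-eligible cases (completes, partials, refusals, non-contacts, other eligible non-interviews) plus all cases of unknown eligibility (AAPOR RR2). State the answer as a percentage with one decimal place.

45.5%

Top: 803 + 72 = 875
Base: 803 + 72 + 188 + 151 + 74 + 635 = 1923
RR2 = 875 / 1923 = 0.4550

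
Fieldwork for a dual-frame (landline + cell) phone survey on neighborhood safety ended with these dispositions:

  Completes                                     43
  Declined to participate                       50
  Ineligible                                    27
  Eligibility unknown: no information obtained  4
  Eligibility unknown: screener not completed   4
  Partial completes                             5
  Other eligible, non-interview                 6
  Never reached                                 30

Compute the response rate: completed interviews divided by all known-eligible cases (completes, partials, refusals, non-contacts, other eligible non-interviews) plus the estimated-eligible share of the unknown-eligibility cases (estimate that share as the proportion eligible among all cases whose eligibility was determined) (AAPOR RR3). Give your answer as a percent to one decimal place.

30.6%

Unknown if eligible = 4 + 4 = 8
Num → 43
Determined eligible → 43 + 5 + 50 + 30 + 6 = 134
e = 134 / (134 + 27) = 134 / 161 = 0.8323
Eligible share of unknowns → 0.8323 × 8 = 6.66
Base → 134 + 6.66 = 140.66
RR3 = 43 / 140.66 = 0.3057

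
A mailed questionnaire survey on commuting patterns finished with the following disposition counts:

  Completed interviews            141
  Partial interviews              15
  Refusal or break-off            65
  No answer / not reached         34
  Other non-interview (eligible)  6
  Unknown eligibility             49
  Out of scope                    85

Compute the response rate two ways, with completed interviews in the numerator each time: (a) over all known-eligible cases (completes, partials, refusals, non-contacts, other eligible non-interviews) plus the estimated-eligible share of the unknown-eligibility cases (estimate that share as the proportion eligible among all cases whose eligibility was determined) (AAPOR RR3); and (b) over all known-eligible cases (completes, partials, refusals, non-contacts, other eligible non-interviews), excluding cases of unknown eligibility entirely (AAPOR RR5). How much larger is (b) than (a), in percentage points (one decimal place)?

6.7

Top = 141
Determined eligible = 141 + 15 + 65 + 34 + 6 = 261
e = 261 / (261 + 85) = 261 / 346 = 0.7543
Estimated eligible among unknowns = 0.7543 × 49 = 36.96
Denom = 261 + 36.96 = 297.96
RR3 = 141 / 297.96 = 0.4732
Denom = 141 + 15 + 65 + 34 + 6 = 261
RR5 = 141 / 261 = 0.5402
Difference = 54.02 − 47.32 = 6.70 percentage points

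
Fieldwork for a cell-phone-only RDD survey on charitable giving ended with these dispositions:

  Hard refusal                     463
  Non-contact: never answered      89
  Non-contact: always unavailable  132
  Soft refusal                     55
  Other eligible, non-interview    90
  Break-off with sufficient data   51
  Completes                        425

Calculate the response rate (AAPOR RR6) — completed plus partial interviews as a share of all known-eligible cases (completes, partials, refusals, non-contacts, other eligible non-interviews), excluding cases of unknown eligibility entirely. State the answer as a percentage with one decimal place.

36.5%

Refusal or break-off = 463 + 55 = 518
No contact after all attempts = 89 + 132 = 221
Num = 425 + 51 = 476
Base = 425 + 51 + 518 + 221 + 90 = 1305
RR6 = 476 / 1305 = 0.3648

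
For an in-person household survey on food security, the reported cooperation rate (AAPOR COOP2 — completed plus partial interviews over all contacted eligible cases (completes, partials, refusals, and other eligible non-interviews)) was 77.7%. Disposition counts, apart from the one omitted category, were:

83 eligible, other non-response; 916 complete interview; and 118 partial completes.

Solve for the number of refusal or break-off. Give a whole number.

214

Numerator: 916 + 118 = 1034
COOP2 = 1034 / D = 0.777
D = 1034 / 0.777 = 1330.8
Rest of base = 1117
refusal or break-off = 1330.8 − 1117 ≈ 214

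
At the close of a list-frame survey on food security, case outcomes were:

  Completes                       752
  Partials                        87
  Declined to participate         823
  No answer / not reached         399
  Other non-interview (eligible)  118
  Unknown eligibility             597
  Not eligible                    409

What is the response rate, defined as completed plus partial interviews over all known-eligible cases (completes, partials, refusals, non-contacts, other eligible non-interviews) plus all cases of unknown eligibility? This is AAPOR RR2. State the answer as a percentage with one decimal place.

Numerator → 752 + 87 = 839
Denominator → 752 + 87 + 823 + 399 + 118 + 597 = 2776
RR2 = 839 / 2776 = 0.3022

30.2%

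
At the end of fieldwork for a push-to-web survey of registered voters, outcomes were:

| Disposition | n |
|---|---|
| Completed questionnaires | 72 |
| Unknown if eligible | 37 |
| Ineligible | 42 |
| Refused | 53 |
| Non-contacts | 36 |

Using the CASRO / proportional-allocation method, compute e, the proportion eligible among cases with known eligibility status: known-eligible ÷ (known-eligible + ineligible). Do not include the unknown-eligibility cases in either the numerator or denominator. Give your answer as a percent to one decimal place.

79.3%

Determined eligible → 72 + 53 + 36 = 161
e = 161 / (161 + 42) = 161 / 203 = 0.7931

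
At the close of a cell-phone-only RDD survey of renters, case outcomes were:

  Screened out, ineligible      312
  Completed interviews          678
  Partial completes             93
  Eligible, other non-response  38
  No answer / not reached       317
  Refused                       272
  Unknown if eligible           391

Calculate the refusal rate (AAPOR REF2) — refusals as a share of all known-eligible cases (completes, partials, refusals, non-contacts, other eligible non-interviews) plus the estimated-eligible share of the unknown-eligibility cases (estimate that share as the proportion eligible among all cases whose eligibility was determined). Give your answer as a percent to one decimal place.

15.8%

Num → 272
Eligible (known) → 678 + 93 + 272 + 317 + 38 = 1398
e = 1398 / (1398 + 312) = 1398 / 1710 = 0.8175
Eligible share of unknowns → 0.8175 × 391 = 319.64
Denominator → 1398 + 319.64 = 1717.64
REF2 = 272 / 1717.64 = 0.1584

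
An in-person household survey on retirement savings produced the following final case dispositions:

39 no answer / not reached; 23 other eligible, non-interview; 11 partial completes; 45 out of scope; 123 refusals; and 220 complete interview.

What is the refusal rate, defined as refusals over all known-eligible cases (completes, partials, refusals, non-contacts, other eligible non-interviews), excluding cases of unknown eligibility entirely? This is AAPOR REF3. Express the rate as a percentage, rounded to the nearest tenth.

Numerator: 123
Denom: 220 + 11 + 123 + 39 + 23 = 416
REF3 = 123 / 416 = 0.2957

29.6%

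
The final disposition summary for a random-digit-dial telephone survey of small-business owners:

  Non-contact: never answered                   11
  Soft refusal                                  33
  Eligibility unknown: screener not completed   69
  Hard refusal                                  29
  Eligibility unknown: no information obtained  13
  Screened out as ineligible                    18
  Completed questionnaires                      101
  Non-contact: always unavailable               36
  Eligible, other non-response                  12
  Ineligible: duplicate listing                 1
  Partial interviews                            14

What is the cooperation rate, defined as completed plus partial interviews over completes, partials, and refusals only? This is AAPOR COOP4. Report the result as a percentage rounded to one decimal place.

65.0%

Refusal or break-off = 29 + 33 = 62
No contact after all attempts = 11 + 36 = 47
Unknown if eligible = 69 + 13 = 82
Screened out, ineligible = 18 + 1 = 19
Num = 101 + 14 = 115
Denominator = 101 + 14 + 62 = 177
COOP4 = 115 / 177 = 0.6497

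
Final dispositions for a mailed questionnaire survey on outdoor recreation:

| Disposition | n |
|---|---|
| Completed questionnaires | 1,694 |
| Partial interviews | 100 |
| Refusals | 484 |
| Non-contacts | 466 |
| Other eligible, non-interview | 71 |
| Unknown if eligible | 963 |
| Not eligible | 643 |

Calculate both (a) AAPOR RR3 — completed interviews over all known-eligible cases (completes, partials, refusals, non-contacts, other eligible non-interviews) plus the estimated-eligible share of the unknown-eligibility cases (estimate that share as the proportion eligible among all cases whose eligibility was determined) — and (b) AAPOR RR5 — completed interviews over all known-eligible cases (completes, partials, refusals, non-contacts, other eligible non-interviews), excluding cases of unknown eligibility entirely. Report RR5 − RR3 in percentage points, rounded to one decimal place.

13.1

Numerator → 1694
Determined eligible → 1694 + 100 + 484 + 466 + 71 = 2815
e = 2815 / (2815 + 643) = 2815 / 3458 = 0.8141
Estimated eligible among unknowns → 0.8141 × 963 = 783.98
Denom → 2815 + 783.98 = 3598.98
RR3 = 1694 / 3598.98 = 0.4707
Denom → 1694 + 100 + 484 + 466 + 71 = 2815
RR5 = 1694 / 2815 = 0.6018
Difference = 60.18 − 47.07 = 13.11 percentage points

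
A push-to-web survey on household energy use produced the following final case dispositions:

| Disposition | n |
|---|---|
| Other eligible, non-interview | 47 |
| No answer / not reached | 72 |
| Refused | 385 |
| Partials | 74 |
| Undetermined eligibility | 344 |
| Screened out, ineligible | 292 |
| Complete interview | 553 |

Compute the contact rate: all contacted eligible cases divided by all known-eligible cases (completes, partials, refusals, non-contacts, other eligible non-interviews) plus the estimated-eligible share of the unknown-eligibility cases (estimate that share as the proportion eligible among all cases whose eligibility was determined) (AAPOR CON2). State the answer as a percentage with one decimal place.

75.4%

Top: 553 + 74 + 385 + 47 = 1059
Eligible (known): 553 + 74 + 385 + 72 + 47 = 1131
e = 1131 / (1131 + 292) = 1131 / 1423 = 0.7948
Estimated eligible among unknowns: 0.7948 × 344 = 273.41
Denominator: 1131 + 273.41 = 1404.41
CON2 = 1059 / 1404.41 = 0.7541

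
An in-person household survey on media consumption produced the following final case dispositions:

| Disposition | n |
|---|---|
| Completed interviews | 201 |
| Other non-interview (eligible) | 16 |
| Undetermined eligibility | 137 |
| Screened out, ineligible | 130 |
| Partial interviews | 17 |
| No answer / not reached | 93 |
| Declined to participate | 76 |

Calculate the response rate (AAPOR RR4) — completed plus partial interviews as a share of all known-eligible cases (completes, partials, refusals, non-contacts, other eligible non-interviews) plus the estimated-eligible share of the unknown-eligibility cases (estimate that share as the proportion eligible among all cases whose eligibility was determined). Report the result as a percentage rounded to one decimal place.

43.0%

Num = 201 + 17 = 218
Eligible (known) = 201 + 17 + 76 + 93 + 16 = 403
e = 403 / (403 + 130) = 403 / 533 = 0.7561
Estimated eligible among unknowns = 0.7561 × 137 = 103.59
Denom = 403 + 103.59 = 506.59
RR4 = 218 / 506.59 = 0.4303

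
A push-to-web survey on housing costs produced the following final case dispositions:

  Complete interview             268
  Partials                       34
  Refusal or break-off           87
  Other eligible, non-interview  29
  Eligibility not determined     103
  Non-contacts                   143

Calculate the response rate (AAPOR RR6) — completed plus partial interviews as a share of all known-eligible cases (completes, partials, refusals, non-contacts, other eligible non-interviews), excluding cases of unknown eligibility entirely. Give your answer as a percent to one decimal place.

53.8%

Num = 268 + 34 = 302
Denom = 268 + 34 + 87 + 143 + 29 = 561
RR6 = 302 / 561 = 0.5383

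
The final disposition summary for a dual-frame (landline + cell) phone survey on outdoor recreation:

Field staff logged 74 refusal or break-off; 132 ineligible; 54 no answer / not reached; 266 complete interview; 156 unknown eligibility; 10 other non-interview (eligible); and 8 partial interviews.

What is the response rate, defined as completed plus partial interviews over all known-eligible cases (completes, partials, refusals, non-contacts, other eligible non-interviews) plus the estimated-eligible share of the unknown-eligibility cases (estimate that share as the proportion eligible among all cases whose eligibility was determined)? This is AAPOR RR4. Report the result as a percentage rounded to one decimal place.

Top → 266 + 8 = 274
Known eligible → 266 + 8 + 74 + 54 + 10 = 412
e = 412 / (412 + 132) = 412 / 544 = 0.7574
Estimated eligible among unknowns → 0.7574 × 156 = 118.15
Denom → 412 + 118.15 = 530.15
RR4 = 274 / 530.15 = 0.5168

51.7%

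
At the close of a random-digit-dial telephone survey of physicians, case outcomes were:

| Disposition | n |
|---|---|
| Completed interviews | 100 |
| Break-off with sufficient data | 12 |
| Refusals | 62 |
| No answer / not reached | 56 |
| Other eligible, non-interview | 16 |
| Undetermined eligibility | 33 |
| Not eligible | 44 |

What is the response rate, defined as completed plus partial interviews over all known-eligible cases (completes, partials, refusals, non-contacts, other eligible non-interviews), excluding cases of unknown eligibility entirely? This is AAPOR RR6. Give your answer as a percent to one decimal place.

Num = 100 + 12 = 112
Denominator = 100 + 12 + 62 + 56 + 16 = 246
RR6 = 112 / 246 = 0.4553

45.5%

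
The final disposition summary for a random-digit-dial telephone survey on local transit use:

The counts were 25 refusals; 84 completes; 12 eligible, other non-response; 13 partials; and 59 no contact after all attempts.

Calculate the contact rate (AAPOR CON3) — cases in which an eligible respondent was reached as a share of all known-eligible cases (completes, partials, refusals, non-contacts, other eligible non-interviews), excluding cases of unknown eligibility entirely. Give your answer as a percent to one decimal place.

69.4%

Top = 84 + 13 + 25 + 12 = 134
Denominator = 84 + 13 + 25 + 59 + 12 = 193
CON3 = 134 / 193 = 0.6943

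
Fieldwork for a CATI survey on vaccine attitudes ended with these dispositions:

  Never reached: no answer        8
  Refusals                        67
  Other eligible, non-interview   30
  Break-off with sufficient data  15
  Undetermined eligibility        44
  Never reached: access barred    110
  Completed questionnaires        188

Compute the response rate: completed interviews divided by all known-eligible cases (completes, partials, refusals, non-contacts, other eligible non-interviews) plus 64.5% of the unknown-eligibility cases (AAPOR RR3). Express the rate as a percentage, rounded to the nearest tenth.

No contact after all attempts = 8 + 110 = 118
Numerator: 188
Determined eligible: 188 + 15 + 67 + 118 + 30 = 418
e × U: 0.6450 × 44 = 28.38
Base: 418 + 28.38 = 446.38
RR3 = 188 / 446.38 = 0.4212

42.1%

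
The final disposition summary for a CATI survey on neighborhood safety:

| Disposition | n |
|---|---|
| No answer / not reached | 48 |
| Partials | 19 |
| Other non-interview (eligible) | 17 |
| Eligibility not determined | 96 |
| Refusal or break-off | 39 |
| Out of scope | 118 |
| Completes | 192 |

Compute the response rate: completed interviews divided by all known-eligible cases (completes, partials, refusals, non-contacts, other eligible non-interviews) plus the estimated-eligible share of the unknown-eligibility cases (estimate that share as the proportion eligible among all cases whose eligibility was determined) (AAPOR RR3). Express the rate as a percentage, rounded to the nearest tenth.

49.9%

Top = 192
Known eligible = 192 + 19 + 39 + 48 + 17 = 315
e = 315 / (315 + 118) = 315 / 433 = 0.7275
e × U = 0.7275 × 96 = 69.84
Denom = 315 + 69.84 = 384.84
RR3 = 192 / 384.84 = 0.4989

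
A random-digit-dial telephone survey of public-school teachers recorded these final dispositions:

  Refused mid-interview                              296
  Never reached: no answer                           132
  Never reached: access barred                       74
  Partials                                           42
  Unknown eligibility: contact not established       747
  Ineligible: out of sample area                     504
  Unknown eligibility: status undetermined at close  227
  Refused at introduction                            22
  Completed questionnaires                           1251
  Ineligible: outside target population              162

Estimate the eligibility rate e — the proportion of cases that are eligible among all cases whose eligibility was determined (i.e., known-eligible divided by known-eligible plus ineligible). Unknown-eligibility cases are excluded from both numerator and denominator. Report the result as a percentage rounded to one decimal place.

Refused = 22 + 296 = 318
Never reached = 132 + 74 = 206
Unknown if eligible = 747 + 227 = 974
Not eligible = 162 + 504 = 666
Known eligible = 1251 + 42 + 318 + 206 = 1817
e = 1817 / (1817 + 666) = 1817 / 2483 = 0.7318

73.2%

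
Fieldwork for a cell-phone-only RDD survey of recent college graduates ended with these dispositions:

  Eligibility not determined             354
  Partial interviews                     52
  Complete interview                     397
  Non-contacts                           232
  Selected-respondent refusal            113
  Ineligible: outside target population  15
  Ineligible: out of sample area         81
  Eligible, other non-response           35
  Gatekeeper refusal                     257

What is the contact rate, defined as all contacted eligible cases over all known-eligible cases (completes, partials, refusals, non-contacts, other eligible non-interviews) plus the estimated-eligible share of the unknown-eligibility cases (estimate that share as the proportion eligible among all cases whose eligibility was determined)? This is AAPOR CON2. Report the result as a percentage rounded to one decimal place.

Declined to participate = 257 + 113 = 370
Not eligible = 15 + 81 = 96
Numerator → 397 + 52 + 370 + 35 = 854
Determined eligible → 397 + 52 + 370 + 232 + 35 = 1086
e = 1086 / (1086 + 96) = 1086 / 1182 = 0.9188
Estimated eligible among unknowns → 0.9188 × 354 = 325.26
Base → 1086 + 325.26 = 1411.26
CON2 = 854 / 1411.26 = 0.6051

60.5%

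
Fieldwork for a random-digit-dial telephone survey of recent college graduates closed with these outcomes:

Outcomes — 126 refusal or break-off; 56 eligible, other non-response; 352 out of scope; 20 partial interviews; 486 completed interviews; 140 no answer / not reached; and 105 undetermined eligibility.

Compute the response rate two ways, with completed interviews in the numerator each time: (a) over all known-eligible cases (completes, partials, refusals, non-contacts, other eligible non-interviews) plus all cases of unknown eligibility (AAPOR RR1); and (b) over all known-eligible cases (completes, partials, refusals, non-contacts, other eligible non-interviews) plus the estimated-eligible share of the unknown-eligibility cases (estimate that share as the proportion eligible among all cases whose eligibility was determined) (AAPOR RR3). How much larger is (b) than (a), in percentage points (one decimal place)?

Numerator = 486
Denominator = 486 + 20 + 126 + 140 + 56 + 105 = 933
RR1 = 486 / 933 = 0.5209
Known eligible = 486 + 20 + 126 + 140 + 56 = 828
e = 828 / (828 + 352) = 828 / 1180 = 0.7017
e × U = 0.7017 × 105 = 73.68
Denominator = 828 + 73.68 = 901.68
RR3 = 486 / 901.68 = 0.5390
Difference = 53.90 − 52.09 = 1.81 percentage points

1.8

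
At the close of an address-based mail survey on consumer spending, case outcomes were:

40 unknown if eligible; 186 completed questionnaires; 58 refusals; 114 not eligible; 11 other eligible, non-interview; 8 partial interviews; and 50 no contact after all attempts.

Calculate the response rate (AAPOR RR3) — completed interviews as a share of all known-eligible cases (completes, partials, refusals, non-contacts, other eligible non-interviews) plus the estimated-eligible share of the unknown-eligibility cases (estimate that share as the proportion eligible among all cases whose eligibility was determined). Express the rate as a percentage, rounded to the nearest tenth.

54.3%

Numerator → 186
Determined eligible → 186 + 8 + 58 + 50 + 11 = 313
e = 313 / (313 + 114) = 313 / 427 = 0.7330
e × U → 0.7330 × 40 = 29.32
Denom → 313 + 29.32 = 342.32
RR3 = 186 / 342.32 = 0.5434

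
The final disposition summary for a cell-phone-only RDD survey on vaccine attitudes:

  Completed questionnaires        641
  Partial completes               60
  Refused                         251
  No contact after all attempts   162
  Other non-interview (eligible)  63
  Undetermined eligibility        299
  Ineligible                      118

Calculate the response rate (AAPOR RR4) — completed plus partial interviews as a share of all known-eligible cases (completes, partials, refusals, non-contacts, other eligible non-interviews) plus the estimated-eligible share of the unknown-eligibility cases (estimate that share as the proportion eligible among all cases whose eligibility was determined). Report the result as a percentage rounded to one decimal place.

48.4%

Top: 641 + 60 = 701
Eligible (known): 641 + 60 + 251 + 162 + 63 = 1177
e = 1177 / (1177 + 118) = 1177 / 1295 = 0.9089
Estimated eligible among unknowns: 0.9089 × 299 = 271.76
Base: 1177 + 271.76 = 1448.76
RR4 = 701 / 1448.76 = 0.4839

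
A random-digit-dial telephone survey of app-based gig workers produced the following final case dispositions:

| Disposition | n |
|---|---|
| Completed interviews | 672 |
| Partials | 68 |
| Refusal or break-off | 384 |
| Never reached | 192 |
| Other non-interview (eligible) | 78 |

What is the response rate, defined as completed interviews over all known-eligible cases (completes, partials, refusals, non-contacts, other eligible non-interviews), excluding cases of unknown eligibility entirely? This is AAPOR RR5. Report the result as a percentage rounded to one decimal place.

Num: 672
Denom: 672 + 68 + 384 + 192 + 78 = 1394
RR5 = 672 / 1394 = 0.4821

48.2%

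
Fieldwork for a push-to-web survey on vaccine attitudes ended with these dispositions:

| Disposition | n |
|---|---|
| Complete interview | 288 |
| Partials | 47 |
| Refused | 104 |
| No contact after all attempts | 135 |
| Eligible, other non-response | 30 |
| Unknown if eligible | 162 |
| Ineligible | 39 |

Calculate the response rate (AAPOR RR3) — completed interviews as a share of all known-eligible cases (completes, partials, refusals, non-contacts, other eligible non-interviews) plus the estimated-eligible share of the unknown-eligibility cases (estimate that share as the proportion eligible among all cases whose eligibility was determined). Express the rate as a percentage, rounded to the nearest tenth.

38.1%

Numerator → 288
Eligible (known) → 288 + 47 + 104 + 135 + 30 = 604
e = 604 / (604 + 39) = 604 / 643 = 0.9393
Eligible share of unknowns → 0.9393 × 162 = 152.17
Base → 604 + 152.17 = 756.17
RR3 = 288 / 756.17 = 0.3809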